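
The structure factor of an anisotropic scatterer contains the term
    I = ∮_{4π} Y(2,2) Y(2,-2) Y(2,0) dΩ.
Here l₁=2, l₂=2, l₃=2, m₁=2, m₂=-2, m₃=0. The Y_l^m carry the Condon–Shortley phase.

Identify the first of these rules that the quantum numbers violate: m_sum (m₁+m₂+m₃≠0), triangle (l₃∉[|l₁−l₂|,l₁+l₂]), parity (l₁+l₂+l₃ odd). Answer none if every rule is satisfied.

azimuthal sum: 2 − 2 + 0 = 0  ✓
0 ≤ 2 ≤ 4 (triangle on l)  ✓
L = 2 + 2 + 2 = 6 (even)  ✓

none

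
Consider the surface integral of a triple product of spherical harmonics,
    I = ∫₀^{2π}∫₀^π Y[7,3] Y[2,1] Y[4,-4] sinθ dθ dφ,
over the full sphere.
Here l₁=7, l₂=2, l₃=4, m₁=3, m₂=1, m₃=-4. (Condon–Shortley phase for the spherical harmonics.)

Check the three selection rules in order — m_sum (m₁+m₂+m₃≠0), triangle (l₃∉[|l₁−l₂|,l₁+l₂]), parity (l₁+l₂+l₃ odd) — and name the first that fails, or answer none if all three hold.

m₁+m₂+m₃ = 3 + 1 − 4 = 0  ✓
triangle: |7−2|=5 ≤ l₃=4 ≤ 7+2=9  ✗
parity: l₁+l₂+l₃ = 13 is odd

triangle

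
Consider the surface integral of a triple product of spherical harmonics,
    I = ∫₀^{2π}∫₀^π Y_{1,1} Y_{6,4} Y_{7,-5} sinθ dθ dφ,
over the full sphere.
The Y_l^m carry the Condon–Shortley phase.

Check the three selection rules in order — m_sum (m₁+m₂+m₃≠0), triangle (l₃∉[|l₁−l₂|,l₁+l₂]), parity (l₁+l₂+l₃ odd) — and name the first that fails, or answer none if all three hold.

none

Σmᵢ = 0  ✓
l₃∈[|l₁−l₂|,l₁+l₂]=[5,7], have l₃=7  ✓
Σlᵢ = 14 ⇒ even  ✓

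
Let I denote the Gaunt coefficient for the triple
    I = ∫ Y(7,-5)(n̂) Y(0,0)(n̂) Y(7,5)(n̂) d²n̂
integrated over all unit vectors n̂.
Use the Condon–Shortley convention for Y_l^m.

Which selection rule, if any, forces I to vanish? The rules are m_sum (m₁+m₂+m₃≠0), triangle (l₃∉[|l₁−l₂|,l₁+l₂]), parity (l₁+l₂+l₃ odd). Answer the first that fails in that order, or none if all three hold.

Σmᵢ = 0  ✓
l₃∈[|l₁−l₂|,l₁+l₂]=[7,7], have l₃=7  ✓
Σlᵢ = 14 ⇒ even  ✓

none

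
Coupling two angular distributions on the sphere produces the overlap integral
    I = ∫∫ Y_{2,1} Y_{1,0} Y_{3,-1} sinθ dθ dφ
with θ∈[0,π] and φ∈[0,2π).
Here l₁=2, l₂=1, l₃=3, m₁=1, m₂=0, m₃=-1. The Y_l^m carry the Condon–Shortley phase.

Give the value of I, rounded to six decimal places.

Rules hold: Σm=0, L=6 even, 1≤3≤3.
N = 5·3·7 = 105
Δ = 0!·4!·2!/7! = 1/105
Racah Σ t=0..0: t=0:+1/4 = 1/4
⇒ 3j(2 1 3; 0 0 0)² = 3/35, sgn -1
Racah Σ t=0..0: t=0:+1/6 = 1/6
⇒ 3j(2 1 3; 1 0 -1)² = 8/105, sgn +1
4πI² = N·(3j₀)²·(3jₘ)² = 24/35
I = -1·√(0.685714/4π) = -0.23359668

-0.233597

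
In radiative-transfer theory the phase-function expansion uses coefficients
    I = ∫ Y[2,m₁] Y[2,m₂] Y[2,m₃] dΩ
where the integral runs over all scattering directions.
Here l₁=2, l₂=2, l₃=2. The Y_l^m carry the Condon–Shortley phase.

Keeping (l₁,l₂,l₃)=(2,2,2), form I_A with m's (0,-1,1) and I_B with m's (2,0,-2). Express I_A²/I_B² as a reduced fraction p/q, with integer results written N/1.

l's match ⇒ only the (l;m) 3-j factors differ between A and B.
A: triangle coeff Δ(2,2,2) = 1/630; Σ_t [0,1]: t=0:+1/4 t=1:−1/2 = -1/4; (3j)²=1/70 [(2 2 2; 0 -1 1)], sign=+1
B: triangle coeff Δ(2,2,2) = 1/630; Σ_t [0,0]: t=0:+1/8 = 1/8; (3j)²=2/35 [(2 2 2; 2 0 -2)], sign=+1
I_A²/I_B² = (1/70)/(2/35) = 1/4

1/4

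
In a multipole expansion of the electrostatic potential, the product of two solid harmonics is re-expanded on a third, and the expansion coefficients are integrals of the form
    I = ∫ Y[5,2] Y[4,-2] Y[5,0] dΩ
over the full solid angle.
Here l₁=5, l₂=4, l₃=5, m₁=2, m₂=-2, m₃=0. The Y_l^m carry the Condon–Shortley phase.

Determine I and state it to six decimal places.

-0.099440

Rules hold: Σm=0, L=14 even, 1≤5≤9.
N = 11·9·11 = 1089
Δ = 4!·6!·4!/15! = 1/3153150
Racah Σ t=0..4: t=0:+1/69120 t=1:−1/1728 t=2:+1/576 t=3:−1/1728 t=4:+1/69120 = 7/11520
⇒ 3j(5 4 5; 0 0 0)² = 2/143, sgn -1
Racah Σ t=0..2: t=0:+1/3456 t=1:−1/1728 t=2:+1/11520 = -7/34560
⇒ 3j(5 4 5; 2 -2 0)² = 7/858, sgn +1
4πI² = N·(3j₀)²·(3jₘ)² = 21/169
I = -1·√(0.12426/4π) = -0.09944006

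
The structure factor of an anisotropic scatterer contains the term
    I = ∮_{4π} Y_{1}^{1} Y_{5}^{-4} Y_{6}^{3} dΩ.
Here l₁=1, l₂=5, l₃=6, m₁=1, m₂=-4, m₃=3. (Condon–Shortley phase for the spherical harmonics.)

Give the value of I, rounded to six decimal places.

-0.070770

m-sum 0 ✓  L=12 even ✓  4≤6≤6 ✓
Π(2lᵢ+1) = 3×11×13 = 429
triangle coeff Δ(1,5,6) = 1/858
Σ_t [0,0]: t=0:+1/14400 = 1/14400
(3j)²=6/143 [(1 5 6; 0 0 0)], sign=+1
Σ_t [0,0]: t=0:+1/725760 = 1/725760
(3j)²=1/286 [(1 5 6; 1 -4 3)], sign=-1
⇒ 4πI² = 9/143
I = (-1)√(9/143/(4π)) = -0.07076985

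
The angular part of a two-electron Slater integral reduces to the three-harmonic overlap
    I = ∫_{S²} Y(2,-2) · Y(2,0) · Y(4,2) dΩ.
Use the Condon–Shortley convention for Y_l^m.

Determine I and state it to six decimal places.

Checks pass: Σm=0; 8 even; l₃=4∈[0,4].
(2·2+1)(2·2+1)(2·4+1) = 225
Δ: 0! 4! 4! / 9! → 1/630
sum: t=0:+1/16 = 1/16
3j²(2 2 4; 0 0 0) = Δ·Π!·Σ² = 2/35  (sign +1)
sum: t=0:+1/96 = 1/96
3j²(2 2 4; -2 0 2) = Δ·Π!·Σ² = 1/42  (sign +1)
combine: 4πI² = 225·2/35·1/42 = 15/49
take √, sign +1: I = 0.15607835

0.156078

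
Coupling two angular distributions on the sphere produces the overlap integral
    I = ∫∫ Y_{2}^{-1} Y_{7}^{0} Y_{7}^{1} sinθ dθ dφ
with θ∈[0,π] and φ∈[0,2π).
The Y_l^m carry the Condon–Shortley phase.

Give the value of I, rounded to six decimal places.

m-sum 0 ✓  L=16 even ✓  5≤7≤9 ✓
Π(2lᵢ+1) = 5×15×15 = 1125
triangle coeff Δ(2,7,7) = 1/185640
Σ_t [0,2]: t=0:+1/2419200 t=1:−1/518400 t=2:+1/2419200 = -1/907200
(3j)²=56/3315 [(2 7 7; 0 0 0)], sign=+1
Σ_t [1,2]: t=1:−1/1036800 t=2:+1/1209600 = -1/7257600
(3j)²=1/2210 [(2 7 7; -1 0 1)], sign=-1
⇒ 4πI² = 420/48841
I = (-1)√(420/48841/(4π)) = -0.02615938

-0.026159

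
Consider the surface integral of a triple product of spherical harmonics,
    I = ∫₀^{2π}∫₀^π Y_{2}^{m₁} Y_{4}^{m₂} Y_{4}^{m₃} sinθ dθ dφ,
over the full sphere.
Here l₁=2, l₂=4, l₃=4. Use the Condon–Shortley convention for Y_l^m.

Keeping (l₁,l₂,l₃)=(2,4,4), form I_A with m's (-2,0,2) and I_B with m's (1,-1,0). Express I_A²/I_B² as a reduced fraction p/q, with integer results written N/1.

l's match ⇒ only the (l;m) 3-j factors differ between A and B.
A: triangle coeff Δ(2,4,4) = 1/13860; Σ_t [2,2]: t=2:+1/192 = 1/192; (3j)²=3/77 [(2 4 4; -2 0 2)], sign=+1
B: triangle coeff Δ(2,4,4) = 1/13860; Σ_t [0,1]: t=0:+1/72 t=1:−1/96 = 1/288; (3j)²=1/462 [(2 4 4; 1 -1 0)], sign=+1
I_A²/I_B² = (3/77)/(1/462) = 18/1

18/1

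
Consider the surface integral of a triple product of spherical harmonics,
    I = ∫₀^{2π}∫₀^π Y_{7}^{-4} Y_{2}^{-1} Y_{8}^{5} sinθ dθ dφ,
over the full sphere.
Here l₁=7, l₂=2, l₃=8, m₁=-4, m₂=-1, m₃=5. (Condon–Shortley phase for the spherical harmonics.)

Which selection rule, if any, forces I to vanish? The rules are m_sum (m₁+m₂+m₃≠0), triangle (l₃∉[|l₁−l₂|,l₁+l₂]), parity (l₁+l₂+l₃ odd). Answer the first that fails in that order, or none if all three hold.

m₁+m₂+m₃ = -4 − 1 + 5 = 0  ✓
triangle: |7−2|=5 ≤ l₃=8 ≤ 7+2=9  ✓
parity: l₁+l₂+l₃ = 17 is odd  ✗

parity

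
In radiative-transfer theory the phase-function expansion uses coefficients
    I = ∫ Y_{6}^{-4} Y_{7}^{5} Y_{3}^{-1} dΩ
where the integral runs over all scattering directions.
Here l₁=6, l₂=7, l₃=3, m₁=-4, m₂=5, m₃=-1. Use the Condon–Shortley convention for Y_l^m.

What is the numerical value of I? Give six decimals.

m-sum 0 ✓  L=16 even ✓  1≤3≤13 ✓
Π(2lᵢ+1) = 13×15×7 = 1365
triangle coeff Δ(6,7,3) = 1/2042040
Σ_t [4,6]: t=4:+1/207360 t=5:−1/57600 t=6:+1/207360 = -1/129600
(3j)²=168/12155 [(6 7 3; 0 0 0)], sign=+1
Σ_t [8,10]: t=8:+1/3870720 t=9:−1/2177280 t=10:+1/29030400 = -29/174182400
(3j)²=841/185640 [(6 7 3; -4 5 -1)], sign=-1
⇒ 4πI² = 17661/206635
I = (-1)√(17661/206635/(4π)) = -0.08247091

-0.082471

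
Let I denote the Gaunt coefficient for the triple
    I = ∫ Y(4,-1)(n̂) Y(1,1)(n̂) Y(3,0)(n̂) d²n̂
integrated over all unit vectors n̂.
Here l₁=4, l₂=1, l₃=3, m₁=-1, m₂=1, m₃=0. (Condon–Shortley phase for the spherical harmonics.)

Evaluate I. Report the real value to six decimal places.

Checks pass: Σm=0; 8 even; l₃=3∈[3,5].
(2·4+1)(2·1+1)(2·3+1) = 189
Δ: 2! 6! 0! / 9! → 1/252
sum: t=1:−1/36 = -1/36
3j²(4 1 3; 0 0 0) = Δ·Π!·Σ² = 4/63  (sign +1)
sum: t=2:+1/72 = 1/72
3j²(4 1 3; -1 1 0) = Δ·Π!·Σ² = 5/126  (sign -1)
combine: 4πI² = 189·4/63·5/126 = 10/21
take √, sign -1: I = -0.19466390

-0.194664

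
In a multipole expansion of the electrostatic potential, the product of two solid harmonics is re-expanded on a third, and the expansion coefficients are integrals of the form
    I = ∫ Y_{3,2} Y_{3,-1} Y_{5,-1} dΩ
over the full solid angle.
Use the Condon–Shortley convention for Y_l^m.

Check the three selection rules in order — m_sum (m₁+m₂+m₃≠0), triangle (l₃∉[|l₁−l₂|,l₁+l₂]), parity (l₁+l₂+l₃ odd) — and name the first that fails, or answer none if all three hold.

parity

m₁+m₂+m₃ = 2 − 1 − 1 = 0  ✓
triangle: |3−3|=0 ≤ l₃=5 ≤ 3+3=6  ✓
parity: l₁+l₂+l₃ = 11 is odd  ✗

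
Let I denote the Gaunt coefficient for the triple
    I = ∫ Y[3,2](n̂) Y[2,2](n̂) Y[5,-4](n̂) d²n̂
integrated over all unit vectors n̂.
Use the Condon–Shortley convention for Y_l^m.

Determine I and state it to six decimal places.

0.268967

Rules hold: Σm=0, L=10 even, 1≤5≤5.
N = 7·5·11 = 385
Δ = 0!·6!·4!/11! = 1/2310
Racah Σ t=0..0: t=0:+1/144 = 1/144
⇒ 3j(3 2 5; 0 0 0)² = 10/231, sgn -1
Racah Σ t=0..0: t=0:+1/2880 = 1/2880
⇒ 3j(3 2 5; 2 2 -4)² = 3/55, sgn -1
4πI² = N·(3j₀)²·(3jₘ)² = 10/11
I = +1·√(0.909091/4π) = 0.26896683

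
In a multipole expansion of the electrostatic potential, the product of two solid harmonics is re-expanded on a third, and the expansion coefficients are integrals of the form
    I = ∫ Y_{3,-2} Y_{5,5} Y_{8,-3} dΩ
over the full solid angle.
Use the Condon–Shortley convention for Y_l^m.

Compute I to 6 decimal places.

m-sum 0 ✓  L=16 even ✓  2≤8≤8 ✓
Π(2lᵢ+1) = 7×11×17 = 1309
triangle coeff Δ(3,5,8) = 1/136136
Σ_t [0,0]: t=0:+1/518400 = 1/518400
(3j)²=56/2431 [(3 5 8; 0 0 0)], sign=+1
Σ_t [0,0]: t=0:+1/435456000 = 1/435456000
(3j)²=1/12376 [(3 5 8; -2 5 -3)], sign=-1
⇒ 4πI² = 7/2873
I = (-1)√(7/2873/(4π)) = -0.01392439

-0.013924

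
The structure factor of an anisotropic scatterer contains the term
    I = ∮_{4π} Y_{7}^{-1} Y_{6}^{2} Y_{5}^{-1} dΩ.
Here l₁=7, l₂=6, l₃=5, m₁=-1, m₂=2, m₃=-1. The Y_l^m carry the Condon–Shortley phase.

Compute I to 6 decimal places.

Rules hold: Σm=0, L=18 even, 1≤5≤13.
N = 15·13·11 = 2145
Δ = 8!·6!·4!/19! = 1/174594420
Racah Σ t=2..6: t=2:+1/4147200 t=3:−1/207360 t=4:+1/82944 t=5:−1/207360 t=6:+1/4147200 = 1/345600
⇒ 3j(7 6 5; 0 0 0)² = 420/46189, sgn -1
Racah Σ t=4..8: t=4:+1/663552 t=5:−1/155520 t=6:+1/276480 t=7:−1/3628800 t=8:+1/696729600 = -367/232243200
⇒ 3j(7 6 5; -1 2 -1)² = 134689/19399380, sgn -1
4πI² = N·(3j₀)²·(3jₘ)² = 2020335/14919047
I = +1·√(0.13542/4π) = 0.10380929

0.103809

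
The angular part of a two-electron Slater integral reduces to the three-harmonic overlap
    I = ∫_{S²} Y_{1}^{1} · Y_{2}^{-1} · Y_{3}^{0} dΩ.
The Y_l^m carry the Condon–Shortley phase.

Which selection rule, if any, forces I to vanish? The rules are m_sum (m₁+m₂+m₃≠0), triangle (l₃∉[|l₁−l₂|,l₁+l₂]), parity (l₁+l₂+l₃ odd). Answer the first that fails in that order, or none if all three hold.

none

Σmᵢ = 0  ✓
l₃∈[|l₁−l₂|,l₁+l₂]=[1,3], have l₃=3  ✓
Σlᵢ = 6 ⇒ even  ✓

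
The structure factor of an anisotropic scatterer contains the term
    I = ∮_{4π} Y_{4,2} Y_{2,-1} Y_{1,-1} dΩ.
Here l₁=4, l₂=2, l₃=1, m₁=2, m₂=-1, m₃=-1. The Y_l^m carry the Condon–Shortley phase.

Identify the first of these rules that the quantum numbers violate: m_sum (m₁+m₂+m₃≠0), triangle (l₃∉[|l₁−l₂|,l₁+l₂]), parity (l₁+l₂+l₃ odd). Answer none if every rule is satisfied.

triangle

m₁+m₂+m₃ = 2 − 1 − 1 = 0  ✓
triangle: |4−2|=2 ≤ l₃=1 ≤ 4+2=6  ✗
parity: l₁+l₂+l₃ = 7 is odd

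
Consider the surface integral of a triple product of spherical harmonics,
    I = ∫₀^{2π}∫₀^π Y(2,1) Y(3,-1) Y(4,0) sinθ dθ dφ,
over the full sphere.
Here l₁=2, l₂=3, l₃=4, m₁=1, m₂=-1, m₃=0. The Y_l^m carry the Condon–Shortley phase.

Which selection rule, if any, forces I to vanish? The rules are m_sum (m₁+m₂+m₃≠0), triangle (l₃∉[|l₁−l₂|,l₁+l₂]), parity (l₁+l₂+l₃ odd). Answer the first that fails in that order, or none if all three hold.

azimuthal sum: 1 − 1 + 0 = 0  ✓
1 ≤ 4 ≤ 5 (triangle on l)  ✓
L = 2 + 3 + 4 = 9 (odd)  ✗

parity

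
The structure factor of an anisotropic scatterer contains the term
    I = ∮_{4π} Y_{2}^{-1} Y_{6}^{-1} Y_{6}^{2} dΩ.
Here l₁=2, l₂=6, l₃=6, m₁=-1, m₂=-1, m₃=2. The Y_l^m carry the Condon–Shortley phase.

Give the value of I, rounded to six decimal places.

Checks pass: Σm=0; 14 even; l₃=6∈[4,8].
(2·2+1)(2·6+1)(2·6+1) = 845
Δ: 2! 2! 10! / 15! → 1/90090
sum: t=0:+1/69120 t=1:−1/14400 t=2:+1/69120 = -7/172800
3j²(2 6 6; 0 0 0) = Δ·Π!·Σ² = 14/715  (sign -1)
sum: t=1:−1/34560 t=2:+1/60480 = -1/80640
3j²(2 6 6; -1 -1 2) = Δ·Π!·Σ² = 6/1001  (sign -1)
combine: 4πI² = 845·14/715·6/1001 = 12/121
take √, sign +1: I = 0.08883682

0.088837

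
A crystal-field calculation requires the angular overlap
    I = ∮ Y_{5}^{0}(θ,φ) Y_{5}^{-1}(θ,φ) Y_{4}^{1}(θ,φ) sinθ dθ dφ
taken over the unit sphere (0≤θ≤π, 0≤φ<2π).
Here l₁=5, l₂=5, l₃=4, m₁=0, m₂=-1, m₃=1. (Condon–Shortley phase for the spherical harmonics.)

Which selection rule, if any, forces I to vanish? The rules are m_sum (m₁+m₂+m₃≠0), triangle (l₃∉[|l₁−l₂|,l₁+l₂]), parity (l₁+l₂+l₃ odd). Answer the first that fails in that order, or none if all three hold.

none

Σmᵢ = 0  ✓
l₃∈[|l₁−l₂|,l₁+l₂]=[0,10], have l₃=4  ✓
Σlᵢ = 14 ⇒ even  ✓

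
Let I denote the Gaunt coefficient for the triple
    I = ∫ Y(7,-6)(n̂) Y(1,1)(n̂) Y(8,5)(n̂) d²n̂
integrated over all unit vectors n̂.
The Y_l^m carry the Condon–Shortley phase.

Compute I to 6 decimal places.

m-sum 0 ✓  L=16 even ✓  6≤8≤8 ✓
Π(2lᵢ+1) = 15×3×17 = 765
triangle coeff Δ(7,1,8) = 1/2040
Σ_t [0,0]: t=0:+1/25401600 = 1/25401600
(3j)²=8/255 [(7 1 8; 0 0 0)], sign=+1
Σ_t [0,0]: t=0:+1/12454041600 = 1/12454041600
(3j)²=1/680 [(7 1 8; -6 1 5)], sign=-1
⇒ 4πI² = 3/85
I = (-1)√(3/85/(4π)) = -0.05299638

-0.052996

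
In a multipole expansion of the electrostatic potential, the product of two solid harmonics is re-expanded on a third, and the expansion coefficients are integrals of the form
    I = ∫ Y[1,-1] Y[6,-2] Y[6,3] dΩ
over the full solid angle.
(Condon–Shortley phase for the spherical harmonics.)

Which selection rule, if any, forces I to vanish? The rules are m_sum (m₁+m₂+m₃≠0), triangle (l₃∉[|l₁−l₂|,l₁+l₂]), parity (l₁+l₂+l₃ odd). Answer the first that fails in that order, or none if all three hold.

m₁+m₂+m₃ = -1 − 2 + 3 = 0  ✓
triangle: |1−6|=5 ≤ l₃=6 ≤ 1+6=7  ✓
parity: l₁+l₂+l₃ = 13 is odd  ✗

parity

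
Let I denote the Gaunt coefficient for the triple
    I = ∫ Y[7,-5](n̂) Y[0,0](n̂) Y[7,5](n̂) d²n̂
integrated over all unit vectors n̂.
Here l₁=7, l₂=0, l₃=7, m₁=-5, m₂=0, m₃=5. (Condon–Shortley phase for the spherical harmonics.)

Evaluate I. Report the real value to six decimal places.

-0.282095

Rules hold: Σm=0, L=14 even, 7≤7≤7.
N = 15·1·15 = 225
Δ = 0!·14!·0!/15! = 1/15
Racah Σ t=0..0: t=0:+1/25401600 = 1/25401600
⇒ 3j(7 0 7; 0 0 0)² = 1/15, sgn -1
Racah Σ t=0..0: t=0:+1/958003200 = 1/958003200
⇒ 3j(7 0 7; -5 0 5)² = 1/15, sgn +1
4πI² = N·(3j₀)²·(3jₘ)² = 1/1
I = -1·√(1/4π) = -0.28209479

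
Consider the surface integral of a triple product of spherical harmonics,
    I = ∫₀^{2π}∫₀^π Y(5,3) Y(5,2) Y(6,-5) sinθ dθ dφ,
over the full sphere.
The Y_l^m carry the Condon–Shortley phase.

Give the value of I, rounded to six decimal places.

-0.065948

m-sum 0 ✓  L=16 even ✓  0≤6≤10 ✓
Π(2lᵢ+1) = 11×11×13 = 1573
triangle coeff Δ(5,5,6) = 1/28588560
Σ_t [0,4]: t=0:+1/345600 t=1:−1/13824 t=2:+1/5184 t=3:−1/13824 t=4:+1/345600 = 7/129600
(3j)²=80/7293 [(5 5 6; 0 0 0)], sign=+1
Σ_t [1,2]: t=1:−1/518400 t=2:+1/345600 = 1/1036800
(3j)²=7/2210 [(5 5 6; 3 2 -5)], sign=-1
⇒ 4πI² = 616/11271
I = (-1)√(616/11271/(4π)) = -0.06594839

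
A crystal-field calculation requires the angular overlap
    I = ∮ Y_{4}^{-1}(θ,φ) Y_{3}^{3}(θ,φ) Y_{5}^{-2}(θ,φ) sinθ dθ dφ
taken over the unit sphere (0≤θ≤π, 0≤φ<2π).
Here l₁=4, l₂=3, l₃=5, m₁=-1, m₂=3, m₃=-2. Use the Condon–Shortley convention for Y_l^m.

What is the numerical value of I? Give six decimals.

Checks pass: Σm=0; 12 even; l₃=5∈[1,7].
(2·4+1)(2·3+1)(2·5+1) = 693
Δ: 2! 6! 4! / 13! → 1/180180
sum: t=0:+1/576 t=1:−1/144 t=2:+1/576 = -1/288
3j²(4 3 5; 0 0 0) = Δ·Π!·Σ² = 20/1001  (sign +1)
sum: t=2:+1/1728 = 1/1728
3j²(4 3 5; -1 3 -2) = Δ·Π!·Σ² = 25/858  (sign -1)
combine: 4πI² = 693·20/1001·25/858 = 750/1859
take √, sign -1: I = -0.17917854

-0.179179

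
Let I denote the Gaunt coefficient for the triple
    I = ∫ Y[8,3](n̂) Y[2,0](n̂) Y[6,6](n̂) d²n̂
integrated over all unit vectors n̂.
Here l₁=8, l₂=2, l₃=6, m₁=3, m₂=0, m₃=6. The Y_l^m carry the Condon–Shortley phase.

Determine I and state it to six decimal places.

0.000000

m-sum = 3 + 0 + 6 = 9 ≠ 0 ⇒ I = 0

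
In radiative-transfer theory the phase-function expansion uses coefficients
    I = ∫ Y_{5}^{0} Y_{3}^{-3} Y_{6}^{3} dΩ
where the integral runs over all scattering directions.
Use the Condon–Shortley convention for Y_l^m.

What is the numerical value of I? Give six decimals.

0.190675

m-sum 0 ✓  L=14 even ✓  2≤6≤8 ✓
Π(2lᵢ+1) = 11×7×13 = 1001
triangle coeff Δ(5,3,6) = 1/675675
Σ_t [0,2]: t=0:+1/8640 t=1:−1/2304 t=2:+1/8640 = -7/34560
(3j)²=7/429 [(5 3 6; 0 0 0)], sign=-1
Σ_t [0,0]: t=0:+1/34560 = 1/34560
(3j)²=4/143 [(5 3 6; 0 -3 3)], sign=-1
⇒ 4πI² = 196/429
I = (+1)√(196/429/(4π)) = 0.19067531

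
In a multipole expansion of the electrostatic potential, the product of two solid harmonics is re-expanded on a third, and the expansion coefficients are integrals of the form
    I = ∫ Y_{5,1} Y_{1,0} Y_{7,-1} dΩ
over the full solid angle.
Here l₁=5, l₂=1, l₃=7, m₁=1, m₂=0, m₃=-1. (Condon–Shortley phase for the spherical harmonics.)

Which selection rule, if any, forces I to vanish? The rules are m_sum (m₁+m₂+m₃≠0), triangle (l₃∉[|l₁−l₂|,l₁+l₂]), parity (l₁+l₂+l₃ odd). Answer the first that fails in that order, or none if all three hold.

triangle

azimuthal sum: 1 + 0 − 1 = 0  ✓
4 ≤ 7 ≤ 6 (triangle on l)  ✗
L = 5 + 1 + 7 = 13 (odd)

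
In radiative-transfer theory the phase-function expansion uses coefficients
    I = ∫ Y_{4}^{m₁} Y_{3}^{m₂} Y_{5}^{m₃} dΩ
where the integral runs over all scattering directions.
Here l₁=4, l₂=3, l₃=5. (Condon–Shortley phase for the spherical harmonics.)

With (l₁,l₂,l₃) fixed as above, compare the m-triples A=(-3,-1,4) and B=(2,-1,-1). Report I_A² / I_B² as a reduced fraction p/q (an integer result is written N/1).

294/1849

Same 4,3,5: normalisation and zero-m 3j drop out of the ratio.
A: Δ: 2! 6! 4! / 13! → 1/180180; sum: t=1:−1/4320 t=2:+1/5760 = -1/17280; 3j²(4 3 5; -3 -1 4) = Δ·Π!·Σ² = 7/4290  (sign +1)
B: Δ: 2! 6! 4! / 13! → 1/180180; sum: t=0:+1/384 t=1:−1/720 t=2:+1/34560 = 43/34560; 3j²(4 3 5; 2 -1 -1) = Δ·Π!·Σ² = 1849/180180  (sign +1)
I_A²/I_B² = (7/4290)/(1849/180180) = 294/1849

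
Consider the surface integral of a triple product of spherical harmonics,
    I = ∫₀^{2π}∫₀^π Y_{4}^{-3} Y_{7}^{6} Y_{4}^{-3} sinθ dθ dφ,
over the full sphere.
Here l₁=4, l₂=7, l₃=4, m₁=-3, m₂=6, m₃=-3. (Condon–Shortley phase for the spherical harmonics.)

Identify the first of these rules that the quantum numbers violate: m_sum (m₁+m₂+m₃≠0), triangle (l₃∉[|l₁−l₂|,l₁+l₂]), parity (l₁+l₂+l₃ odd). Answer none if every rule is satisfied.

parity

Σmᵢ = 0  ✓
l₃∈[|l₁−l₂|,l₁+l₂]=[3,11], have l₃=4  ✓
Σlᵢ = 15 ⇒ odd  ✗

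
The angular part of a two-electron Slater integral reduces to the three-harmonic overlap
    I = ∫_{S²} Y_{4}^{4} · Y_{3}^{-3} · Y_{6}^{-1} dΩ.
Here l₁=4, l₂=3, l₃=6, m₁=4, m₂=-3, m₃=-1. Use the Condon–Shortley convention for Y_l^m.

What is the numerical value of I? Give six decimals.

0.000000

Σlᵢ=13 odd — θ-integrand is odd under cosθ→−cosθ; I=0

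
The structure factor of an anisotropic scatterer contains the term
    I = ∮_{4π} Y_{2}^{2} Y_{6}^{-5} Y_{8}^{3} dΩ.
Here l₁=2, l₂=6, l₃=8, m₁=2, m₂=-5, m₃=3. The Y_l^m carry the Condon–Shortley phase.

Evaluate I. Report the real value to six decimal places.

-0.018976

Checks pass: Σm=0; 16 even; l₃=8∈[4,8].
(2·2+1)(2·6+1)(2·8+1) = 1105
Δ: 0! 4! 12! / 17! → 1/30940
sum: t=0:+1/2073600 = 1/2073600
3j²(2 6 8; 0 0 0) = Δ·Π!·Σ² = 28/1105  (sign +1)
sum: t=0:+1/958003200 = 1/958003200
3j²(2 6 8; 2 -5 3) = Δ·Π!·Σ² = 1/6188  (sign -1)
combine: 4πI² = 1105·28/1105·1/6188 = 1/221
take √, sign -1: I = -0.01897575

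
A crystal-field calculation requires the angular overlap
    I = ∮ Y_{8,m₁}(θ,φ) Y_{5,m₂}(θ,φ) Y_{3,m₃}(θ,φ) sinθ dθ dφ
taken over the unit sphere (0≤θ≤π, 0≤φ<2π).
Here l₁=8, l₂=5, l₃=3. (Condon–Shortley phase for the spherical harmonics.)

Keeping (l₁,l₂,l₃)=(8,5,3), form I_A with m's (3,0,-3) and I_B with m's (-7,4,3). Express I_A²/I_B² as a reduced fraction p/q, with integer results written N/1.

l's match ⇒ only the (l;m) 3-j factors differ between A and B.
A: triangle coeff Δ(8,5,3) = 1/136136; Σ_t [5,5]: t=5:−1/10368000 = -1/10368000; (3j)²=3/884 [(8 5 3; 3 0 -3)], sign=-1
B: triangle coeff Δ(8,5,3) = 1/136136; Σ_t [9,9]: t=9:−1/261273600 = -1/261273600; (3j)²=5/136 [(8 5 3; -7 4 3)], sign=-1
I_A²/I_B² = (3/884)/(5/136) = 6/65

6/65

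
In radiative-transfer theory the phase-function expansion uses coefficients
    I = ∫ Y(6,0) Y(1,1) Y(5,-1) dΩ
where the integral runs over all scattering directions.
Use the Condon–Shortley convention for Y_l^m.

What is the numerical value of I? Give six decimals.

0.158246

Rules hold: Σm=0, L=12 even, 5≤5≤7.
N = 13·3·11 = 429
Δ = 2!·10!·0!/13! = 1/858
Racah Σ t=1..1: t=1:−1/14400 = -1/14400
⇒ 3j(6 1 5; 0 0 0)² = 6/143, sgn +1
Racah Σ t=2..2: t=2:+1/34560 = 1/34560
⇒ 3j(6 1 5; 0 1 -1)² = 5/286, sgn +1
4πI² = N·(3j₀)²·(3jₘ)² = 45/143
I = +1·√(0.314685/4π) = 0.15824621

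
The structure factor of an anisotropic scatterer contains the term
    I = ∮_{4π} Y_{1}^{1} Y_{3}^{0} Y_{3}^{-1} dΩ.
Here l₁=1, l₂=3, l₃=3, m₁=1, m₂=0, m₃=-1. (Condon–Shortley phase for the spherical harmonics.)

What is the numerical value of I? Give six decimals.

0.000000

l₁+l₂+l₃=7 is odd: 3j(l;000)=0 ⇒ I=0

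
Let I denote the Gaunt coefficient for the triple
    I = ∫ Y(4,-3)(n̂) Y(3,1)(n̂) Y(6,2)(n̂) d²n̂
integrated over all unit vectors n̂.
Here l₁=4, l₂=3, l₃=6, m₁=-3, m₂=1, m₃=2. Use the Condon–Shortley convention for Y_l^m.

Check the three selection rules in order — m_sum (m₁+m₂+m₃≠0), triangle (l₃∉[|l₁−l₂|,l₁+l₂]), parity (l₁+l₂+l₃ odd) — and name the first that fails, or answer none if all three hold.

parity

Σmᵢ = 0  ✓
l₃∈[|l₁−l₂|,l₁+l₂]=[1,7], have l₃=6  ✓
Σlᵢ = 13 ⇒ odd  ✗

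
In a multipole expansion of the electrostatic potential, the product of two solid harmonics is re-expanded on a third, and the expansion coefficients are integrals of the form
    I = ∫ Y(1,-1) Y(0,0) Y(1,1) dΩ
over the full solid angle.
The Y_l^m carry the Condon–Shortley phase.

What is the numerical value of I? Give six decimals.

Checks pass: Σm=0; 2 even; l₃=1∈[1,1].
(2·1+1)(2·0+1)(2·1+1) = 9
Δ: 0! 2! 0! / 3! → 1/3
sum: t=0:+1/1 = 1/1
3j²(1 0 1; 0 0 0) = Δ·Π!·Σ² = 1/3  (sign -1)
sum: t=0:+1/2 = 1/2
3j²(1 0 1; -1 0 1) = Δ·Π!·Σ² = 1/3  (sign +1)
combine: 4πI² = 9·1/3·1/3 = 1/1
take √, sign -1: I = -0.28209479

-0.282095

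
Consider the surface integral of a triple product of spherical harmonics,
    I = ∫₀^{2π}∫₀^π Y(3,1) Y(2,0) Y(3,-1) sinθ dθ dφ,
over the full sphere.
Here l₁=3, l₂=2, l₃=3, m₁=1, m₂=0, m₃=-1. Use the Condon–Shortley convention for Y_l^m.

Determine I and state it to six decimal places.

-0.126157

m-sum 0 ✓  L=8 even ✓  1≤3≤5 ✓
Π(2lᵢ+1) = 7×5×7 = 245
triangle coeff Δ(3,2,3) = 1/3780
Σ_t [0,2]: t=0:+1/24 t=1:−1/4 t=2:+1/24 = -1/6
(3j)²=4/105 [(3 2 3; 0 0 0)], sign=+1
Σ_t [0,2]: t=0:+1/16 t=1:−1/6 t=2:+1/96 = -3/32
(3j)²=3/140 [(3 2 3; 1 0 -1)], sign=-1
⇒ 4πI² = 1/5
I = (-1)√(1/5/(4π)) = -0.12615663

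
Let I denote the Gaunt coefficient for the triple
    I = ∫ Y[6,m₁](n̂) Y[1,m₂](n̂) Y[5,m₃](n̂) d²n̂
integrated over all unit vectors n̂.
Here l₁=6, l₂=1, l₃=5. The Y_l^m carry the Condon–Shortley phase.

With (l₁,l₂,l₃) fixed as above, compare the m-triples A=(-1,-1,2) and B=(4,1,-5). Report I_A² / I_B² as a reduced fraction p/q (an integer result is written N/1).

10/1

l's match ⇒ only the (l;m) 3-j factors differ between A and B.
A: triangle coeff Δ(6,1,5) = 1/858; Σ_t [0,0]: t=0:+1/60480 = 1/60480; (3j)²=5/429 [(6 1 5; -1 -1 2)], sign=-1
B: triangle coeff Δ(6,1,5) = 1/858; Σ_t [2,2]: t=2:+1/7257600 = 1/7257600; (3j)²=1/858 [(6 1 5; 4 1 -5)], sign=+1
I_A²/I_B² = (5/429)/(1/858) = 10/1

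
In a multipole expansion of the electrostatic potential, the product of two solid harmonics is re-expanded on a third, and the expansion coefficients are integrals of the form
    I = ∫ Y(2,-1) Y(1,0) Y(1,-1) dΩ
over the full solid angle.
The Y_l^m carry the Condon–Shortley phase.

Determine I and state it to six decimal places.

0.000000

-1 + 0 − 1 = -2 ≠ 0: azimuthal integral kills it; I = 0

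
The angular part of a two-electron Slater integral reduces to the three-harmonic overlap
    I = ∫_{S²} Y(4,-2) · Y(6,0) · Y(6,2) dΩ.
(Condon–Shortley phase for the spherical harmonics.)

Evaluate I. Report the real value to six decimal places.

-0.107540

m-sum 0 ✓  L=16 even ✓  2≤6≤10 ✓
Π(2lᵢ+1) = 9×13×13 = 1521
triangle coeff Δ(4,6,6) = 1/15315300
Σ_t [0,4]: t=0:+1/829440 t=1:−1/25920 t=2:+1/9216 t=3:−1/25920 t=4:+1/829440 = 7/207360
(3j)²=28/2431 [(4 6 6; 0 0 0)], sign=+1
Σ_t [2,4]: t=2:+1/55296 t=3:−1/25920 t=4:+1/138240 = -11/829440
(3j)²=11/1326 [(4 6 6; -2 0 2)], sign=-1
⇒ 4πI² = 42/289
I = (-1)√(42/289/(4π)) = -0.10754019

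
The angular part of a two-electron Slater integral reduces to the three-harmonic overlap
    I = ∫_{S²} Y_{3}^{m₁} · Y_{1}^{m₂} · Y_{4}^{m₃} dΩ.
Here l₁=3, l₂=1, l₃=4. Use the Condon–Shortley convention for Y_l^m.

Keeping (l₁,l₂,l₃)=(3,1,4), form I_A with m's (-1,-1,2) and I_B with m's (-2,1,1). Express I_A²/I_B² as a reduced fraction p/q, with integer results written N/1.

Shared (l₁,l₂,l₃)=(3,1,4): N and (l;000)² cancel in I_A²/I_B².
A: Δ = 0!·6!·2!/9! = 1/252; Racah Σ t=0..0: t=0:+1/96 = 1/96; ⇒ 3j(3 1 4; -1 -1 2)² = 5/84, sgn +1
B: Δ = 0!·6!·2!/9! = 1/252; Racah Σ t=0..0: t=0:+1/240 = 1/240; ⇒ 3j(3 1 4; -2 1 1)² = 1/84, sgn -1
I_A²/I_B² = (5/84)/(1/84) = 5/1

5/1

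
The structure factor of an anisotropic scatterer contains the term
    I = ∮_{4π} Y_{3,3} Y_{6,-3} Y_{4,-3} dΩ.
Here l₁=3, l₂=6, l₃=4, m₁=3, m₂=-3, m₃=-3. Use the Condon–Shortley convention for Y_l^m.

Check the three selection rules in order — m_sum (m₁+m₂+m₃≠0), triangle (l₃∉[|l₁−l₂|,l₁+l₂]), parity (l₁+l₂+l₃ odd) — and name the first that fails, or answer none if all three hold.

azimuthal sum: 3 − 3 − 3 = -3  ✗
3 ≤ 4 ≤ 9 (triangle on l)
L = 3 + 6 + 4 = 13 (odd)

m_sum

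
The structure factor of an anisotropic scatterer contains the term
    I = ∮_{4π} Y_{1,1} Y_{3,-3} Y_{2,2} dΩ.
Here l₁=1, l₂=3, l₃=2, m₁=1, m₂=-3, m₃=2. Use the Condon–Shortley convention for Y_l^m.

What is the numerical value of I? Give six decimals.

Rules hold: Σm=0, L=6 even, 2≤2≤4.
N = 3·7·5 = 105
Δ = 2!·0!·4!/7! = 1/105
Racah Σ t=1..1: t=1:−1/4 = -1/4
⇒ 3j(1 3 2; 0 0 0)² = 3/35, sgn -1
Racah Σ t=0..0: t=0:+1/48 = 1/48
⇒ 3j(1 3 2; 1 -3 2)² = 1/7, sgn +1
4πI² = N·(3j₀)²·(3jₘ)² = 9/7
I = -1·√(1.28571/4π) = -0.31986543

-0.319865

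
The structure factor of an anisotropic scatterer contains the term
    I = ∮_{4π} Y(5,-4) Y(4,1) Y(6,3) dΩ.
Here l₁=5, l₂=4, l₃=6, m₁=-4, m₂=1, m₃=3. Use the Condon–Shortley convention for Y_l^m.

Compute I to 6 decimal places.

0.000000

L=15 odd ⇒ parity kills the (l;000) factor ⇒ I = 0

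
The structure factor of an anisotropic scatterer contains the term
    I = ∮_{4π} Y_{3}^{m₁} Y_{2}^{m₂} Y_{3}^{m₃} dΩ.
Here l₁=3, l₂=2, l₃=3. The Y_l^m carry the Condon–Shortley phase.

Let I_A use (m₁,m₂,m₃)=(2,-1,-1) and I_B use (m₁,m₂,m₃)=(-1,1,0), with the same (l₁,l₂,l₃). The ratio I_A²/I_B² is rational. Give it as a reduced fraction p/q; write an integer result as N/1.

Same 3,2,3: normalisation and zero-m 3j drop out of the ratio.
A: Δ: 2! 4! 2! / 9! → 1/3780; sum: t=0:+1/12 t=1:−1/48 = 1/16; 3j²(3 2 3; 2 -1 -1) = Δ·Π!·Σ² = 1/28  (sign +1)
B: Δ: 2! 4! 2! / 9! → 1/3780; sum: t=1:−1/12 t=2:+1/8 = 1/24; 3j²(3 2 3; -1 1 0) = Δ·Π!·Σ² = 1/210  (sign -1)
I_A²/I_B² = (1/28)/(1/210) = 15/2

15/2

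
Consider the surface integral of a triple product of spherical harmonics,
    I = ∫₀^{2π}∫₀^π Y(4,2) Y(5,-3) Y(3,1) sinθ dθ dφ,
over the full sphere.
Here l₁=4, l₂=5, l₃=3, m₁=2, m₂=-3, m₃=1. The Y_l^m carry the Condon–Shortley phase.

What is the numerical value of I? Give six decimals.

-0.144236

Checks pass: Σm=0; 12 even; l₃=3∈[1,9].
(2·4+1)(2·5+1)(2·3+1) = 693
Δ: 6! 2! 4! / 13! → 1/180180
sum: t=2:+1/576 t=3:−1/144 t=4:+1/576 = -1/288
3j²(4 5 3; 0 0 0) = Δ·Π!·Σ² = 20/1001  (sign +1)
sum: t=0:+1/5760 t=1:−1/720 t=2:+1/2304 = -1/1280
3j²(4 5 3; 2 -3 1) = Δ·Π!·Σ² = 27/1430  (sign -1)
combine: 4πI² = 693·20/1001·27/1430 = 486/1859
take √, sign -1: I = -0.14423595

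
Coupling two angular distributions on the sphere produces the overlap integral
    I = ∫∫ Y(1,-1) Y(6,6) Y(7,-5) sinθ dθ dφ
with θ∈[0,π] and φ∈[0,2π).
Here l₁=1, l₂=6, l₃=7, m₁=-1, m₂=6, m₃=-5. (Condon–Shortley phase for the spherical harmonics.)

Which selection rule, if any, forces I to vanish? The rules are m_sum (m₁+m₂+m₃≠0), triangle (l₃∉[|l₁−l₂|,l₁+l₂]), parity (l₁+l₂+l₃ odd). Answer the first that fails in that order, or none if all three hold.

azimuthal sum: -1 + 6 − 5 = 0  ✓
5 ≤ 7 ≤ 7 (triangle on l)  ✓
L = 1 + 6 + 7 = 14 (even)  ✓

none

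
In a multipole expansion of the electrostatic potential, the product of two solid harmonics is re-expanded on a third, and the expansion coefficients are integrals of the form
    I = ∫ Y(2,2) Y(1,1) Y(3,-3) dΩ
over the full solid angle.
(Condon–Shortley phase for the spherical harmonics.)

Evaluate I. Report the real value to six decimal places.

m-sum 0 ✓  L=6 even ✓  1≤3≤3 ✓
Π(2lᵢ+1) = 5×3×7 = 105
triangle coeff Δ(2,1,3) = 1/105
Σ_t [0,0]: t=0:+1/4 = 1/4
(3j)²=3/35 [(2 1 3; 0 0 0)], sign=-1
Σ_t [0,0]: t=0:+1/48 = 1/48
(3j)²=1/7 [(2 1 3; 2 1 -3)], sign=+1
⇒ 4πI² = 9/7
I = (-1)√(9/7/(4π)) = -0.31986543

-0.319865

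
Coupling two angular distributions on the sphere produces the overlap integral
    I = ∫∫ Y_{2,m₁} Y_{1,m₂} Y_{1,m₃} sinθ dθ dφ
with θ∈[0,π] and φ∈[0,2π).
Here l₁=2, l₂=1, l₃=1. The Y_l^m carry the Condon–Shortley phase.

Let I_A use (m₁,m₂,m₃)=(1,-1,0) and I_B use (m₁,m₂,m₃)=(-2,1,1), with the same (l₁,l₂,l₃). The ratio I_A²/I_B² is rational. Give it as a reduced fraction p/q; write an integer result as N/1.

Same 2,1,1: normalisation and zero-m 3j drop out of the ratio.
A: Δ: 2! 2! 0! / 5! → 1/30; sum: t=0:+1/2 = 1/2; 3j²(2 1 1; 1 -1 0) = Δ·Π!·Σ² = 1/10  (sign -1)
B: Δ: 2! 2! 0! / 5! → 1/30; sum: t=2:+1/4 = 1/4; 3j²(2 1 1; -2 1 1) = Δ·Π!·Σ² = 1/5  (sign +1)
I_A²/I_B² = (1/10)/(1/5) = 1/2

1/2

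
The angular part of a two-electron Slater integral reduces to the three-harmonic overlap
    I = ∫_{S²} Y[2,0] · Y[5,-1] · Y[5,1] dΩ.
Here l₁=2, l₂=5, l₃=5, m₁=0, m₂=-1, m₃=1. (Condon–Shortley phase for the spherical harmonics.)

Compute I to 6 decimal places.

Checks pass: Σm=0; 12 even; l₃=5∈[3,7].
(2·2+1)(2·5+1)(2·5+1) = 605
Δ: 2! 2! 8! / 13! → 1/38610
sum: t=0:+1/2880 t=1:−1/576 t=2:+1/2880 = -1/960
3j²(2 5 5; 0 0 0) = Δ·Π!·Σ² = 10/429  (sign +1)
sum: t=0:+1/2304 t=1:−1/720 t=2:+1/5760 = -1/1280
3j²(2 5 5; 0 -1 1) = Δ·Π!·Σ² = 27/1430  (sign -1)
combine: 4πI² = 605·10/429·27/1430 = 45/169
take √, sign -1: I = -0.14556534

-0.145565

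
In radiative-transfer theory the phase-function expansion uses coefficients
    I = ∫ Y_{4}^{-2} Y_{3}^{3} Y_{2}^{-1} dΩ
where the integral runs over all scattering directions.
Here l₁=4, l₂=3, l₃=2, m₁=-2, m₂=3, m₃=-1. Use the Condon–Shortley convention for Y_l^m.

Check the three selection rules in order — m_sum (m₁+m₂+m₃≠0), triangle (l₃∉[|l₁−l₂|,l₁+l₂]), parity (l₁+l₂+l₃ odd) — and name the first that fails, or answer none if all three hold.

Σmᵢ = 0  ✓
l₃∈[|l₁−l₂|,l₁+l₂]=[1,7], have l₃=2  ✓
Σlᵢ = 9 ⇒ odd  ✗

parity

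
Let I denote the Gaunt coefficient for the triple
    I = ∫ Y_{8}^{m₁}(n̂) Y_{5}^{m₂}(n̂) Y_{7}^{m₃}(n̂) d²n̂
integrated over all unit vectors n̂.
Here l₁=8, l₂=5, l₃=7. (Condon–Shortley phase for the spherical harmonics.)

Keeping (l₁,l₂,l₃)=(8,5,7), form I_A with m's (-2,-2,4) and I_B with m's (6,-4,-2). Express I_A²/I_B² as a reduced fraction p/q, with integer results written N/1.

Shared (l₁,l₂,l₃)=(8,5,7): N and (l;000)² cancel in I_A²/I_B².
A: Δ = 6!·10!·4!/21! = 1/814773960; Racah Σ t=0..3: t=0:+1/15676416000 t=1:−1/174182400 t=2:+1/23224320 t=3:−1/26127360 = -1/1119744000; ⇒ 3j(8 5 7; -2 -2 4)² = 7/377910, sgn +1
B: Δ = 6!·10!·4!/21! = 1/814773960; Racah Σ t=0..1: t=0:+1/348364800 t=1:−1/1045094400 = 1/522547200; ⇒ 3j(8 5 7; 6 -4 -2)² = 4/323, sgn -1
I_A²/I_B² = (7/377910)/(4/323) = 7/4680

7/4680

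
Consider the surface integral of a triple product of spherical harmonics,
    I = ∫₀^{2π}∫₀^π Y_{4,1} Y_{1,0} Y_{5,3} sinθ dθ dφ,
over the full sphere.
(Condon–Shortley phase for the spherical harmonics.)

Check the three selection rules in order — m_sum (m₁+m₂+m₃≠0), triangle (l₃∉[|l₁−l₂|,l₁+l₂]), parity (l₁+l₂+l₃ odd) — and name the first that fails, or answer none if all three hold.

m_sum

m₁+m₂+m₃ = 1 + 0 + 3 = 4  ✗
triangle: |4−1|=3 ≤ l₃=5 ≤ 4+1=5
parity: l₁+l₂+l₃ = 10 is even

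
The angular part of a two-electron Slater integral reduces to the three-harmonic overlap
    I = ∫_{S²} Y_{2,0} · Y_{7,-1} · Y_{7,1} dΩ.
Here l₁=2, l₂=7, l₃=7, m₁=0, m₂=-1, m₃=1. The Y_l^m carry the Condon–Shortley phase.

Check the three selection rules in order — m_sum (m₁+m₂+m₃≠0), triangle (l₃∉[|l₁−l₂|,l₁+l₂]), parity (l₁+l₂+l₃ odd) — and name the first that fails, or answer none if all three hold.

none

azimuthal sum: 0 − 1 + 1 = 0  ✓
5 ≤ 7 ≤ 9 (triangle on l)  ✓
L = 2 + 7 + 7 = 16 (even)  ✓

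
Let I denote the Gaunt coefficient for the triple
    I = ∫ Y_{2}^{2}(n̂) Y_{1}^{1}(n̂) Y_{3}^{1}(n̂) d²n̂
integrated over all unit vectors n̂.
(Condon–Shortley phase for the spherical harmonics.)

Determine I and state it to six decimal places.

2 + 1 + 1 = 4 ≠ 0: azimuthal integral kills it; I = 0

0.000000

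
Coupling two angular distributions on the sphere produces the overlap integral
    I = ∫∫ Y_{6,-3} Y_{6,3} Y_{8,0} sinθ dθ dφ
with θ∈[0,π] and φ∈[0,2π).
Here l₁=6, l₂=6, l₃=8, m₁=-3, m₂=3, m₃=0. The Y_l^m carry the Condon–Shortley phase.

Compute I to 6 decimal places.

m-sum 0 ✓  L=20 even ✓  0≤8≤12 ✓
Π(2lᵢ+1) = 13×13×17 = 2873
triangle coeff Δ(6,6,8) = 1/1309458150
Σ_t [0,4]: t=0:+1/49766400 t=1:−1/3110400 t=2:+1/1327104 t=3:−1/3110400 t=4:+1/49766400 = 1/6635520
(3j)²=350/46189 [(6 6 8; 0 0 0)], sign=+1
Σ_t [1,4]: t=1:−1/9754214400 t=2:+1/101606400 t=3:−1/12441600 t=4:+1/12441600 = 19/1950842880
(3j)²=19/34034 [(6 6 8; -3 3 0)], sign=+1
⇒ 4πI² = 25/2057
I = (+1)√(25/2057/(4π)) = 0.03109911

0.031099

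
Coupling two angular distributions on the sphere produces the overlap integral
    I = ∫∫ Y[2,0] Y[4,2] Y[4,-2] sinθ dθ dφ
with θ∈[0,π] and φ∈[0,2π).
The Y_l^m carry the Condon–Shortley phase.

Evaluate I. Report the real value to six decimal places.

0.065536

m-sum 0 ✓  L=10 even ✓  2≤4≤6 ✓
Π(2lᵢ+1) = 5×9×9 = 405
triangle coeff Δ(2,4,4) = 1/13860
Σ_t [0,2]: t=0:+1/192 t=1:−1/36 t=2:+1/192 = -5/288
(3j)²=20/693 [(2 4 4; 0 0 0)], sign=-1
Σ_t [0,2]: t=0:+1/2880 t=1:−1/120 t=2:+1/192 = -1/360
(3j)²=16/3465 [(2 4 4; 0 2 -2)], sign=-1
⇒ 4πI² = 320/5929
I = (+1)√(320/5929/(4π)) = 0.06553591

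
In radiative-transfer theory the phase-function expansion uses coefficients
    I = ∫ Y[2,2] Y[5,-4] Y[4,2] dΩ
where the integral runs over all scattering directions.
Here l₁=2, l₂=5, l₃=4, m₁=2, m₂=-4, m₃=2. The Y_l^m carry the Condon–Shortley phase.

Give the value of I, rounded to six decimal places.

Σlᵢ=11 odd — θ-integrand is odd under cosθ→−cosθ; I=0

0.000000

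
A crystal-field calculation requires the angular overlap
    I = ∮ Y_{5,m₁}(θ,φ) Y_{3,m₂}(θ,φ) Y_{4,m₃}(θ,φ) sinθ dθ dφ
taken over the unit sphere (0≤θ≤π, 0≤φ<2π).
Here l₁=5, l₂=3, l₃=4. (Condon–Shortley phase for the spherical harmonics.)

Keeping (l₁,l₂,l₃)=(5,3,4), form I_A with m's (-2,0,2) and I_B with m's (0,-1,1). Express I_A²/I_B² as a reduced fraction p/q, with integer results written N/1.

28/5

Same 5,3,4: normalisation and zero-m 3j drop out of the ratio.
A: Δ: 4! 6! 2! / 13! → 1/180180; sum: t=1:−1/8640 t=2:+1/480 t=3:−1/576 = 1/4320; 3j²(5 3 4; -2 0 2) = Δ·Π!·Σ² = 1/2145  (sign +1)
B: Δ: 4! 6! 2! / 13! → 1/180180; sum: t=0:+1/5760 t=1:−1/288 t=2:+1/288 = 1/5760; 3j²(5 3 4; 0 -1 1) = Δ·Π!·Σ² = 1/12012  (sign -1)
I_A²/I_B² = (1/2145)/(1/12012) = 28/5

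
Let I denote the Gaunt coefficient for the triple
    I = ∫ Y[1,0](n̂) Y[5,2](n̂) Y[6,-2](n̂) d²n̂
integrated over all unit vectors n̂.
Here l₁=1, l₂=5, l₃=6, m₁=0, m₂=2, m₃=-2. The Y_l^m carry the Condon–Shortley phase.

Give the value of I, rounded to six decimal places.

0.231133

Checks pass: Σm=0; 12 even; l₃=6∈[4,6].
(2·1+1)(2·5+1)(2·6+1) = 429
Δ: 0! 2! 10! / 13! → 1/858
sum: t=0:+1/14400 = 1/14400
3j²(1 5 6; 0 0 0) = Δ·Π!·Σ² = 6/143  (sign +1)
sum: t=0:+1/30240 = 1/30240
3j²(1 5 6; 0 2 -2) = Δ·Π!·Σ² = 16/429  (sign +1)
combine: 4πI² = 429·6/143·16/429 = 96/143
take √, sign +1: I = 0.23113338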